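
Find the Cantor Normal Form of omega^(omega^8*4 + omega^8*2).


omega^(omega^8*4 + omega^8*2):
Both terms of the exponent have the same exponent 8, so they merge: omega^8*4 + omega^8*2 = omega^8*(4+2) = omega^8*6.
omega raised to a CNF ordinal is a single CNF term: Result = omega^(omega^8*6)

omega^(omega^8*6)


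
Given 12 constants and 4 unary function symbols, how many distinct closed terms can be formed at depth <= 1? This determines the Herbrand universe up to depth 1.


Herbrand terms by depth:
Depth 0: 12 constants
Depth 1: 48 new terms (running total: 60)
Total distinct ground terms = 60

60


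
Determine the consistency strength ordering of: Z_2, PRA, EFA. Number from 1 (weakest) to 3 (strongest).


Ordering by consistency strength:
1. EFA
2. PRA
3. Z_2


Z_2=3, PRA=2, EFA=1


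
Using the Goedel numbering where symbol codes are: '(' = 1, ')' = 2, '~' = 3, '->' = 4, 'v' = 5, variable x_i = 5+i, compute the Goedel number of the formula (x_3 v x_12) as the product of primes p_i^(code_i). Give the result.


Formula: (x_3 v x_12)
Symbol codes: [1, 8, 5, 17, 2]
Primes: [2, 3, 5, 7, 11]
p_1^1 = 2^1 = 2
p_2^8 = 3^8 = 6561
p_3^5 = 5^5 = 3125
p_4^17 = 7^17 = 232630513987207
p_5^2 = 11^2 = 121
Product = 1154255906716736752293750

1154255906716736752293750


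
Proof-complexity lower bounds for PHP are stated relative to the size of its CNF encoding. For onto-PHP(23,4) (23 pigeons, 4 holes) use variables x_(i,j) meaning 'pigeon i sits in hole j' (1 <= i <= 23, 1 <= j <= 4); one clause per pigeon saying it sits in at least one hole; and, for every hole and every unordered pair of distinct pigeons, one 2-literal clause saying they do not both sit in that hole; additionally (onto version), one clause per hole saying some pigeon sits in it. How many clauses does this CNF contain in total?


onto-PHP(23,4): 23 pigeons, 4 holes, 23*4 = 92 variables.
- pigeon clauses: one per pigeon -> 23 clauses
- hole clauses: 4 holes * C(23,2) = 4 * 253 -> 1012 clauses
- onto clauses: one per hole -> 4 clauses
Total clauses = 23 + 1012 + 4 = 1039

1039


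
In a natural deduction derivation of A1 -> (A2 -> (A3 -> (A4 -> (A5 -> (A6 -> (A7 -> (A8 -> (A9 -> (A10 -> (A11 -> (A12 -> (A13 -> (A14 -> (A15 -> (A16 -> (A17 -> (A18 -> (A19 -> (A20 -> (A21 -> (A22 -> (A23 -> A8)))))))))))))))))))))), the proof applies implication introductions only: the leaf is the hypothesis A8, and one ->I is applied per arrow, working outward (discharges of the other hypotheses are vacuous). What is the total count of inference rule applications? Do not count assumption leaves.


The formula has 23 arrows (->); its innermost consequent A8 is one of the antecedents,
so the proof starts from the hypothesis leaf A8 (not a rule application) and closes one arrow per ->I.
Building A1 -> (A2 -> (A3 -> (A4 -> (A5 -> (A6 -> (A7 -> (A8 -> (A9 -> (A10 -> (A11 -> (A12 -> (A13 -> (A14 -> (A15 -> (A16 -> (A17 -> (A18 -> (A19 -> (A20 -> (A21 -> (A22 -> (A23 -> A8)))))))))))))))))))))) therefore takes 23 nested implication introductions.
Total inference nodes = 23

23


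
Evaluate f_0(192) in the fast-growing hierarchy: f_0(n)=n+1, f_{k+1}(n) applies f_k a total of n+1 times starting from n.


f_0(192) = 192 + 1 = 193

193


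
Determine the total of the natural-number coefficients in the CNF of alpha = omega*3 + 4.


CNF: omega*3 + 4
Coefficients: 3 + 4 = 7

7


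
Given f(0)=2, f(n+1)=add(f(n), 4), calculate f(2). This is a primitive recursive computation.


f(0) = 2
f(1) = add(f(0), 4) = add(2, 4) = 6
f(2) = add(f(1), 4) = add(6, 4) = 10


10


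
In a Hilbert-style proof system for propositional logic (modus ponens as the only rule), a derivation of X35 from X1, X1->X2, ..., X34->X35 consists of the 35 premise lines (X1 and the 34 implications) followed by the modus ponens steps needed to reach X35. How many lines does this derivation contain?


We have 35 premise lines: X1 and 34 implications.
Each implication is detached once by MP, giving 34 MP lines.
35 premise lines + 34 MP lines = 69 total lines.

69


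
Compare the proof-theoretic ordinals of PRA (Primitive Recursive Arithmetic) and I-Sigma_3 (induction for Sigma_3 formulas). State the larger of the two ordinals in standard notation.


Proof-theoretic ordinal of PRA (Primitive Recursive Arithmetic): omega^omega
Proof-theoretic ordinal of I-Sigma_3 (induction for Sigma_3 formulas): omega^(omega^(omega^omega))
Comparing: omega^omega < omega^(omega^(omega^omega)).
The larger ordinal is omega^(omega^(omega^omega)) (from I-Sigma_3 (induction for Sigma_3 formulas)).

omega^(omega^(omega^omega))


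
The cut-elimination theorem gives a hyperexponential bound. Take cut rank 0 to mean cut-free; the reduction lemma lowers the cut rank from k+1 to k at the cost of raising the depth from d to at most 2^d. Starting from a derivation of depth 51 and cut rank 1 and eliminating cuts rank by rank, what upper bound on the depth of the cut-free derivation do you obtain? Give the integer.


Each rank reduction sends depth d to at most 2^d; cut rank r needs r reductions.
2_0(51) = 51
2_1(51) = 2^51 = 2251799813685248
Cut-free depth bound = 2251799813685248

2251799813685248


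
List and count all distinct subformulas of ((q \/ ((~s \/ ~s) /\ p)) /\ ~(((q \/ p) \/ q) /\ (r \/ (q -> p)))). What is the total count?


Formula: ((q \/ ((~s \/ ~s) /\ p)) /\ ~(((q \/ p) \/ q) /\ (r \/ (q -> p))))
Subformulas found:
  1. q
  2. s
  3. r
  4. p
  5. ~s
  6. (q \/ p)
  7. (q -> p)
  8. (~s \/ ~s)
  9. ((q \/ p) \/ q)
  10. (r \/ (q -> p))
  11. ((~s \/ ~s) /\ p)
  12. (q \/ ((~s \/ ~s) /\ p))
  13. (((q \/ p) \/ q) /\ (r \/ (q -> p)))
  14. ~(((q \/ p) \/ q) /\ (r \/ (q -> p)))
  15. ((q \/ ((~s \/ ~s) /\ p)) /\ ~(((q \/ p) \/ q) /\ (r \/ (q -> p))))
Total distinct subformulas = 15

15


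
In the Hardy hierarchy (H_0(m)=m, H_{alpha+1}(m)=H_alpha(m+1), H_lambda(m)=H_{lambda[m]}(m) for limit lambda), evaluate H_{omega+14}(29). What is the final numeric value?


H_{omega+14}(29):
Unwind the 14 successor steps: H_{omega+14}(29) = H_omega(29+14) = H_omega(43).
H_omega(m) = H_m(m) = m + m = 2m.
Result = 2 * 43 = 86

86


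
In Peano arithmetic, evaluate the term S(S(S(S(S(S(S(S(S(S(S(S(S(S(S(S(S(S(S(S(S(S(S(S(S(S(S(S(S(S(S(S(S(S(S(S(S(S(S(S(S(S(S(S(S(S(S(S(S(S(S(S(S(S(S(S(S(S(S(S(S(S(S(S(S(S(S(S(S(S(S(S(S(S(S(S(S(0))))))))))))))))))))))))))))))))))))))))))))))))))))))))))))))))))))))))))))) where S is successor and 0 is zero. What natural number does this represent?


Counting successors applied to 0:
77 applications of S to 0 = 77

77


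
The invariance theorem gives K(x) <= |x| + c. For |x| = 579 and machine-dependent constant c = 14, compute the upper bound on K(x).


K(x) <= |x| + c = 579 + 14 = 593

593


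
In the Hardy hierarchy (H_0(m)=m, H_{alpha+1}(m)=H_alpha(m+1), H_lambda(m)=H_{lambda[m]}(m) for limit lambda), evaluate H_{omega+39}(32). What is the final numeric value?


H_{omega+39}(32):
Unwind the 39 successor steps: H_{omega+39}(32) = H_omega(32+39) = H_omega(71).
H_omega(m) = H_m(m) = m + m = 2m.
Result = 2 * 71 = 142

142


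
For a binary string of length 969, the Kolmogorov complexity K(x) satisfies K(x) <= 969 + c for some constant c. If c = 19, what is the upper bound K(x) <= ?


K(x) <= |x| + c = 969 + 19 = 988

988


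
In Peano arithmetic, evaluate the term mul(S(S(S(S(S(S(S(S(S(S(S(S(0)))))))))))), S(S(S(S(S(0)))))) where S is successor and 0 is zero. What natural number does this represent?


mul(S^12(0), S^5(0)):
S^12(0) = 12
S^5(0) = 5
12 * 5 = 60

60


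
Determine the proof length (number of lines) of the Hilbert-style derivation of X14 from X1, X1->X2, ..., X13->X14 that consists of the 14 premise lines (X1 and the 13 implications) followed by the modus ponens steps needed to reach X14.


We have 14 premise lines: X1 and 13 implications.
Each implication is detached once by MP, giving 13 MP lines.
14 premise lines + 13 MP lines = 27 total lines.

27


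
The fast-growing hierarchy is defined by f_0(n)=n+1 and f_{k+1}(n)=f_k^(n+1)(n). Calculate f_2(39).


f_2(39) = f_1^40(39)
f_1(m) = 2m + 1.
Iterating: f_1^k(n) = 2^k*(n+1) - 1.
f_2(39) = 2^40*(39+1) - 1 = 1099511627776*40 - 1 = 43980465111039

43980465111039


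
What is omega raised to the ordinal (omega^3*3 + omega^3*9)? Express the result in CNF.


omega^(omega^3*3 + omega^3*9):
Both terms of the exponent have the same exponent 3, so they merge: omega^3*3 + omega^3*9 = omega^3*(3+9) = omega^3*12.
omega raised to a CNF ordinal is a single CNF term: Result = omega^(omega^3*12)

omega^(omega^3*12)


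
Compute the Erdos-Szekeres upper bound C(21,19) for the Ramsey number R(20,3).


R(20,3) <= C(20+3-2, 20-1) = C(21, 19)
C(21, 19) = 21! / (19! * 2!)
= 210

210


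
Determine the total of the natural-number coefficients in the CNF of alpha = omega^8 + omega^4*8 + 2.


CNF: omega^8 + omega^4*8 + 2
Coefficients: 1 + 8 + 2 = 11

11


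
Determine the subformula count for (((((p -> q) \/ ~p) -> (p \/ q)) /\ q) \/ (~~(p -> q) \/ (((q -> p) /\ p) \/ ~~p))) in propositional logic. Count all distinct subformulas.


Formula: (((((p -> q) \/ ~p) -> (p \/ q)) /\ q) \/ (~~(p -> q) \/ (((q -> p) /\ p) \/ ~~p)))
Subformulas found:
  1. q
  2. p
  3. ~p
  4. ~~p
  5. (q -> p)
  6. (p \/ q)
  7. (p -> q)
  8. ~(p -> q)
  9. ~~(p -> q)
  10. ((q -> p) /\ p)
  11. ((p -> q) \/ ~p)
  12. (((q -> p) /\ p) \/ ~~p)
  13. (((p -> q) \/ ~p) -> (p \/ q))
  14. ((((p -> q) \/ ~p) -> (p \/ q)) /\ q)
  15. (~~(p -> q) \/ (((q -> p) /\ p) \/ ~~p))
  16. (((((p -> q) \/ ~p) -> (p \/ q)) /\ q) \/ (~~(p -> q) \/ (((q -> p) /\ p) \/ ~~p)))
Total distinct subformulas = 16

16


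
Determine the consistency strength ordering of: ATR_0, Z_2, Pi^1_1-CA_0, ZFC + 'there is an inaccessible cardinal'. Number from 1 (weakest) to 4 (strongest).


Ordering by consistency strength:
1. ATR_0
2. Pi^1_1-CA_0
3. Z_2
4. ZFC + 'there is an inaccessible cardinal'


ATR_0=1, Z_2=3, Pi^1_1-CA_0=2, ZFC + 'there is an inaccessible cardinal'=4


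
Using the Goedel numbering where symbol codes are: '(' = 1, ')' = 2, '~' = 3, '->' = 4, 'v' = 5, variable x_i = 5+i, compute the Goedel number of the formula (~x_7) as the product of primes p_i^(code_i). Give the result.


Formula: (~x_7)
Symbol codes: [1, 3, 12, 2]
Primes: [2, 3, 5, 7]
p_1^1 = 2^1 = 2
p_2^3 = 3^3 = 27
p_3^12 = 5^12 = 244140625
p_4^2 = 7^2 = 49
Product = 645996093750

645996093750


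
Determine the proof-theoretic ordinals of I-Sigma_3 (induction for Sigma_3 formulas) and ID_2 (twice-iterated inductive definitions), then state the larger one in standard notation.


Proof-theoretic ordinal of I-Sigma_3 (induction for Sigma_3 formulas): omega^(omega^(omega^omega))
Proof-theoretic ordinal of ID_2 (twice-iterated inductive definitions): psi_0(epsilon_{Omega_2+1})
Comparing: omega^(omega^(omega^omega)) < psi_0(epsilon_{Omega_2+1}).
The larger ordinal is psi_0(epsilon_{Omega_2+1}) (from ID_2 (twice-iterated inductive definitions)).

psi_0(epsilon_{Omega_2+1})


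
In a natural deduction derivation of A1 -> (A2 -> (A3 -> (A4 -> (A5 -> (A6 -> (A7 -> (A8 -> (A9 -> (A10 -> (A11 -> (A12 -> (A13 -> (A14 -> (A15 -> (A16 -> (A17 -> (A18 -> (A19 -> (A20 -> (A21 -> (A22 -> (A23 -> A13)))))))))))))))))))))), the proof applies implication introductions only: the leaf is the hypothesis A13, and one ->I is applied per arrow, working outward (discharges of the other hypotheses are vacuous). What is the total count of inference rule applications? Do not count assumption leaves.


The formula has 23 arrows (->); its innermost consequent A13 is one of the antecedents,
so the proof starts from the hypothesis leaf A13 (not a rule application) and closes one arrow per ->I.
Building A1 -> (A2 -> (A3 -> (A4 -> (A5 -> (A6 -> (A7 -> (A8 -> (A9 -> (A10 -> (A11 -> (A12 -> (A13 -> (A14 -> (A15 -> (A16 -> (A17 -> (A18 -> (A19 -> (A20 -> (A21 -> (A22 -> (A23 -> A13)))))))))))))))))))))) therefore takes 23 nested implication introductions.
Total inference nodes = 23

23


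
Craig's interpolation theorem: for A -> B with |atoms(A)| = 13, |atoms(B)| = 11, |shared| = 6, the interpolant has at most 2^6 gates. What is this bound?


Shared atoms = 6
Craig interpolant size bound = 2^6
= 64

64


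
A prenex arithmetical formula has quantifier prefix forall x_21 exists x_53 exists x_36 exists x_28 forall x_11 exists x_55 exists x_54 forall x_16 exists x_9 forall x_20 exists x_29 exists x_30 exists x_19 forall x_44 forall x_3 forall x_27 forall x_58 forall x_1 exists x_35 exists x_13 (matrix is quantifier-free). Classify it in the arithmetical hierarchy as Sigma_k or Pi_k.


Leading quantifier is forall, so the class is Pi.
Number of quantifier blocks = alternations + 1 = 9 + 1 = 10.
Classification: Pi_10

Pi_10


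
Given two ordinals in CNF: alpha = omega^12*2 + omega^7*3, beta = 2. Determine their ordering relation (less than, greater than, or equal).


Compare term by term from highest exponent:
alpha = omega^12*2 + omega^7*3
beta = 2
Term 1: alpha has omega^12*2, beta has omega^0*2
Term 2: alpha has omega^7*3, beta has omega^0*0
Result: alpha > beta

alpha > beta


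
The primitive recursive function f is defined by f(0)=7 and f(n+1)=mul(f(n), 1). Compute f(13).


f(0) = 7
f(1) = mul(f(0), 1) = mul(7, 1) = 7
f(2) = mul(f(1), 1) = mul(7, 1) = 7
f(3) = mul(f(2), 1) = mul(7, 1) = 7
f(4) = mul(f(3), 1) = mul(7, 1) = 7
f(5) = mul(f(4), 1) = mul(7, 1) = 7
f(6) = mul(f(5), 1) = mul(7, 1) = 7
f(7) = mul(f(6), 1) = mul(7, 1) = 7
f(8) = mul(f(7), 1) = mul(7, 1) = 7
f(9) = mul(f(8), 1) = mul(7, 1) = 7
f(10) = mul(f(9), 1) = mul(7, 1) = 7
f(11) = mul(f(10), 1) = mul(7, 1) = 7
f(12) = mul(f(11), 1) = mul(7, 1) = 7
f(13) = mul(f(12), 1) = mul(7, 1) = 7


7


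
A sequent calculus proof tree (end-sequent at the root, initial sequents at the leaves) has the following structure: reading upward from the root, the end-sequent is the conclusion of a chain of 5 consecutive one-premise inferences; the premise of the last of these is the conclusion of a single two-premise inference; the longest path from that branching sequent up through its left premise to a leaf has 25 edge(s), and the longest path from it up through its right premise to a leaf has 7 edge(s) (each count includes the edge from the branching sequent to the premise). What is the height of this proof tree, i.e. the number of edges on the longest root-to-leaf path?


Longest path through the left premise: 25 edges (measured from the branching sequent)
Longest path through the right premise: 7 edges
Height of the subtree rooted at the branching sequent: max(25, 7) = 25
The branching sequent sits 5 edges above the root (the chain of one-premise inferences), so height = 25 + 5 = 30

30


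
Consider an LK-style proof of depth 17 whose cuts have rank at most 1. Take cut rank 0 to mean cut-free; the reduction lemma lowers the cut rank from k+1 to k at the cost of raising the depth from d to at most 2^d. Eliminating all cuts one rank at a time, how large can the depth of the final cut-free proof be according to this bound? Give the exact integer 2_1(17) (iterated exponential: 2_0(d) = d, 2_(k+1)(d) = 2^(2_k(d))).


Each rank reduction sends depth d to at most 2^d; cut rank r needs r reductions.
2_0(17) = 17
2_1(17) = 2^17 = 131072
Cut-free depth bound = 131072

131072


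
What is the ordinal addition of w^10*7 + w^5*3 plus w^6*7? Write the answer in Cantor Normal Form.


Ordinal addition (w^10*7 + w^5*3) + w^6*7:
alpha's leading term has exponent 10 > beta's exponent 6, so it survives.
alpha's tail term has exponent 5 < beta's exponent 6, so it is absorbed by beta.
In ordinal addition, any term followed by a strictly larger-exponent term is absorbed.
Result = w^10*7 + w^6*7

w^10*7 + w^6*7


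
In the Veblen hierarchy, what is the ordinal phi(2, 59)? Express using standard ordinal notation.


phi(2, 59):
phi(2, beta) = zeta_beta (the beta-th zeta number, fixed point of epsilon).
phi(2, 59) = zeta_59

zeta_59


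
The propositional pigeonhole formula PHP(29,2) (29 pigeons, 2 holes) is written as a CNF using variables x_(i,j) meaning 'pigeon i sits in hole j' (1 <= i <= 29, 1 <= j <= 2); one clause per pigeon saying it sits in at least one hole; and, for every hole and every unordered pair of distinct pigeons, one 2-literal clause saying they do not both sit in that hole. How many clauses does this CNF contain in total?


PHP(29,2): 29 pigeons, 2 holes, 29*2 = 58 variables.
- pigeon clauses: one per pigeon -> 29 clauses
- hole clauses: 2 holes * C(29,2) = 2 * 406 -> 812 clauses
Total clauses = 29 + 812 = 841

841


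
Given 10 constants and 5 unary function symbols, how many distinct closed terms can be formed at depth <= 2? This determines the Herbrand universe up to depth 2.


Herbrand terms by depth:
Depth 0: 10 constants
Depth 1: 50 new terms (running total: 60)
Depth 2: 250 new terms (running total: 310)
Total distinct ground terms = 310

310


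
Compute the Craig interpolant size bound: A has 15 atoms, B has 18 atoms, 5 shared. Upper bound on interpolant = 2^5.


Shared atoms = 5
Craig interpolant size bound = 2^5
= 32

32


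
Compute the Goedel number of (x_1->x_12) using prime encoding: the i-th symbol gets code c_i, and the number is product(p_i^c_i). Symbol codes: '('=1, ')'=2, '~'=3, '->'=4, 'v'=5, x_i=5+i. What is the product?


Formula: (x_1->x_12)
Symbol codes: [1, 6, 4, 17, 2]
Primes: [2, 3, 5, 7, 11]
p_1^1 = 2^1 = 2
p_2^6 = 3^6 = 729
p_3^4 = 5^4 = 625
p_4^17 = 7^17 = 232630513987207
p_5^2 = 11^2 = 121
Product = 25650131260371927828750

25650131260371927828750


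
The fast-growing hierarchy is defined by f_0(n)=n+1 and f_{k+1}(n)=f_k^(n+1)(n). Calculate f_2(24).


f_2(24) = f_1^25(24)
f_1(m) = 2m + 1.
Iterating: f_1^k(n) = 2^k*(n+1) - 1.
f_2(24) = 2^25*(24+1) - 1 = 33554432*25 - 1 = 838860799

838860799


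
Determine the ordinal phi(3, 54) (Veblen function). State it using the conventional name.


phi(3, 54):
phi(3, beta) = eta_beta (the beta-th eta number, fixed point of zeta).
phi(3, 54) = eta_54

eta_54


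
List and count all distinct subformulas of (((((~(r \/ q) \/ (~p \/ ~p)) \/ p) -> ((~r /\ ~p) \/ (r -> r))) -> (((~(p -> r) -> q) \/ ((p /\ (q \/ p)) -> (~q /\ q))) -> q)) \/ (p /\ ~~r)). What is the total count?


Formula: (((((~(r \/ q) \/ (~p \/ ~p)) \/ p) -> ((~r /\ ~p) \/ (r -> r))) -> (((~(p -> r) -> q) \/ ((p /\ (q \/ p)) -> (~q /\ q))) -> q)) \/ (p /\ ~~r))
Subformulas found:
  1. r
  2. p
  3. q
  4. ~p
  5. ~r
  6. ~q
  7. ~~r
  8. (q \/ p)
  9. (r \/ q)
  10. (r -> r)
  11. (p -> r)
  12. ~(p -> r)
  13. (~q /\ q)
  14. ~(r \/ q)
  15. (~r /\ ~p)
  16. (p /\ ~~r)
  17. (~p \/ ~p)
  18. (p /\ (q \/ p))
  19. (~(p -> r) -> q)
  20. ((~r /\ ~p) \/ (r -> r))
  21. (~(r \/ q) \/ (~p \/ ~p))
  22. ((p /\ (q \/ p)) -> (~q /\ q))
  23. ((~(r \/ q) \/ (~p \/ ~p)) \/ p)
  24. ((~(p -> r) -> q) \/ ((p /\ (q \/ p)) -> (~q /\ q)))
  25. (((~(p -> r) -> q) \/ ((p /\ (q \/ p)) -> (~q /\ q))) -> q)
  26. (((~(r \/ q) \/ (~p \/ ~p)) \/ p) -> ((~r /\ ~p) \/ (r -> r)))
  27. ((((~(r \/ q) \/ (~p \/ ~p)) \/ p) -> ((~r /\ ~p) \/ (r -> r))) -> (((~(p -> r) -> q) \/ ((p /\ (q \/ p)) -> (~q /\ q))) -> q))
  28. (((((~(r \/ q) \/ (~p \/ ~p)) \/ p) -> ((~r /\ ~p) \/ (r -> r))) -> (((~(p -> r) -> q) \/ ((p /\ (q \/ p)) -> (~q /\ q))) -> q)) \/ (p /\ ~~r))
Total distinct subformulas = 28

28


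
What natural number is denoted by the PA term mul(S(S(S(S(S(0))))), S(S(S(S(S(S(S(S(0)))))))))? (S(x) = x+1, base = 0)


mul(S^5(0), S^8(0)):
S^5(0) = 5
S^8(0) = 8
5 * 8 = 40

40


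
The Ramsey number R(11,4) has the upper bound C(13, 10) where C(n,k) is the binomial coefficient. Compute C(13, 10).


R(11,4) <= C(11+4-2, 11-1) = C(13, 10)
C(13, 10) = 13! / (10! * 3!)
= 286

286


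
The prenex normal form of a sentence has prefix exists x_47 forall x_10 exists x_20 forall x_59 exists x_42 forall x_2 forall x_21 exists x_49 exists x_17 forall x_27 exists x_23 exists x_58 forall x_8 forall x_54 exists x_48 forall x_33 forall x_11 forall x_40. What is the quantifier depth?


Quantifier prefix has 18 quantifier symbols.
Quantifier depth = 18

18


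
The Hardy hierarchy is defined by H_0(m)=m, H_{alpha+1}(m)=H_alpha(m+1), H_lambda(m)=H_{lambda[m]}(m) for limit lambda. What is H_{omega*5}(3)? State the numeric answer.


H_{omega*5}(3):
For the Hardy hierarchy, H_{omega*k}(n) = 2^k * n.
2^5 = 32.
32 * 3 = 96

96


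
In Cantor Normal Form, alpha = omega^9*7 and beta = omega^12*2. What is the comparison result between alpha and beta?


Compare term by term from highest exponent:
alpha = omega^9*7
beta = omega^12*2
Term 1: alpha has omega^9*7, beta has omega^12*2
Result: alpha < beta

alpha < beta


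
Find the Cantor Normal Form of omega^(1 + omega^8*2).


omega^(1 + omega^8*2):
In ordinal addition a term is absorbed by a following term of strictly larger exponent: 0 < 8, so 1 + omega^8*2 = omega^8*2.
omega raised to a CNF ordinal is a single CNF term: Result = omega^(omega^8*2)

omega^(omega^8*2)


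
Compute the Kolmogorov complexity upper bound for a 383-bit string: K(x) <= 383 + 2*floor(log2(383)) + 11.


floor(log2(383)) = 8
2 * 8 = 16
K(x) <= 383 + 16 + 11 = 410

410


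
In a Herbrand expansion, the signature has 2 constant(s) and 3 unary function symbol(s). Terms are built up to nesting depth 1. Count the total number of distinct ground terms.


Herbrand terms by depth:
Depth 0: 2 constants
Depth 1: 6 new terms (running total: 8)
Total distinct ground terms = 8

8


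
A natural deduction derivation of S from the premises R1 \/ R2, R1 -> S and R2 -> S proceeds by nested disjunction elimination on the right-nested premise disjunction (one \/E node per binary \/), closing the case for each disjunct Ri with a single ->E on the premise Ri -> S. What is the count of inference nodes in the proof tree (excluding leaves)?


The premise R1 \/ R2 contains 2 disjuncts, hence 1 binary \/ connectives.
- Each binary \/ is eliminated once: 1 \/E nodes.
- Each of the 2 cases Ri derives S by one ->E with Ri -> S: 2 ->E nodes.
Total = 1 + 2 = 3

3


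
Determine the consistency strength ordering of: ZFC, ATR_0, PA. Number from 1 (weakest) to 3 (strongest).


Ordering by consistency strength:
1. PA
2. ATR_0
3. ZFC


ZFC=3, ATR_0=2, PA=1


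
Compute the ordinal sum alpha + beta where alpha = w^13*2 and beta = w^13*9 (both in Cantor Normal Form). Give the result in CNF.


Ordinal addition w^13*2 + w^13*9:
Both terms have the same exponent 13.
w^e*c + w^e*d = w^e*(c+d).
Result = w^13*(2+9) = w^13*11

w^13*11


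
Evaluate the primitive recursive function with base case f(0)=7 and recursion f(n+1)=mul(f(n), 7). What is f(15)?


f(0) = 7
f(1) = mul(f(0), 7) = mul(7, 7) = 49
f(2) = mul(f(1), 7) = mul(49, 7) = 343
f(3) = mul(f(2), 7) = mul(343, 7) = 2401
f(4) = mul(f(3), 7) = mul(2401, 7) = 16807
f(5) = mul(f(4), 7) = mul(16807, 7) = 117649
f(6) = mul(f(5), 7) = mul(117649, 7) = 823543
f(7) = mul(f(6), 7) = mul(823543, 7) = 5764801
f(8) = mul(f(7), 7) = mul(5764801, 7) = 40353607
f(9) = mul(f(8), 7) = mul(40353607, 7) = 282475249
f(10) = mul(f(9), 7) = mul(282475249, 7) = 1977326743
f(11) = mul(f(10), 7) = mul(1977326743, 7) = 13841287201
f(12) = mul(f(11), 7) = mul(13841287201, 7) = 96889010407
f(13) = mul(f(12), 7) = mul(96889010407, 7) = 678223072849
f(14) = mul(f(13), 7) = mul(678223072849, 7) = 4747561509943
f(15) = mul(f(14), 7) = mul(4747561509943, 7) = 33232930569601


33232930569601


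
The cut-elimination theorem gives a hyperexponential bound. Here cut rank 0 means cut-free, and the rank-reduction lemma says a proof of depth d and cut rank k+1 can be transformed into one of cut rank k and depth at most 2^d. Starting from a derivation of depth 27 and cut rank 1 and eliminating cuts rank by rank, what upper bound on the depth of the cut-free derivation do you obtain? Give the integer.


Each rank reduction sends depth d to at most 2^d; cut rank r needs r reductions.
2_0(27) = 27
2_1(27) = 2^27 = 134217728
Cut-free depth bound = 134217728

134217728


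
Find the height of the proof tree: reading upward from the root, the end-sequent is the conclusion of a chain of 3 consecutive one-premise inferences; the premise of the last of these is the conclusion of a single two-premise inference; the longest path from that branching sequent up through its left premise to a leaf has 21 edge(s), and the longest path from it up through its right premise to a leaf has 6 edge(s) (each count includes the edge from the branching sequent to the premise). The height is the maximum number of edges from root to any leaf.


Longest path through the left premise: 21 edges (measured from the branching sequent)
Longest path through the right premise: 6 edges
Height of the subtree rooted at the branching sequent: max(21, 6) = 21
The branching sequent sits 3 edges above the root (the chain of one-premise inferences), so height = 21 + 3 = 24

24


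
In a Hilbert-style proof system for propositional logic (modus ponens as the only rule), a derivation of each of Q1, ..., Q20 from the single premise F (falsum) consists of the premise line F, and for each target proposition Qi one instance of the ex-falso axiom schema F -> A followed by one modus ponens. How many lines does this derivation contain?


Ex falso, line by line:
- 1 premise line (F)
- 20 targets, each needing 1 axiom instance (F -> Qi) + 1 MP = 2 lines: 2 * 20 = 40
Total = 1 + 40 = 41 lines.

41


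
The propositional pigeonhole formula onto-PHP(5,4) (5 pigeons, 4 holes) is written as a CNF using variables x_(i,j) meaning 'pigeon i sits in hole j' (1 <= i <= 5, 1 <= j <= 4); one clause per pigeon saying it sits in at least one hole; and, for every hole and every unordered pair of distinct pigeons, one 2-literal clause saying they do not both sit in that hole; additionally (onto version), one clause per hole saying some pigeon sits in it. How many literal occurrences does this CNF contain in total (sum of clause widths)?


onto-PHP(5,4): 5 pigeons, 4 holes, 5*4 = 20 variables.
- pigeon clauses: one per pigeon -> 5 clauses of width 4 -> 20 literals
- hole clauses: 4 holes * C(5,2) = 4 * 10 -> 40 clauses of width 2 -> 80 literals
- onto clauses: one per hole -> 4 clauses of width 5 -> 20 literals
Total literal occurrences = 20 + 80 + 20 = 120

120


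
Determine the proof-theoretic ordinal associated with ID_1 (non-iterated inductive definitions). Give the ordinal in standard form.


The proof-theoretic ordinal of ID_1 (non-iterated inductive definitions) is a standard result in ordinal analysis.
This ordinal is the supremum of order types of primitive recursive well-orderings
that the theory can prove to be well-ordered.
For ID_1 (non-iterated inductive definitions), the proof-theoretic ordinal is psi_0(epsilon_{Omega+1}).

psi_0(epsilon_{Omega+1})


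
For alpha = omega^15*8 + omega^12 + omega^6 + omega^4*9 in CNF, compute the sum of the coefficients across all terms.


CNF: omega^15*8 + omega^12 + omega^6 + omega^4*9
Coefficients: 8 + 1 + 1 + 9 = 19

19


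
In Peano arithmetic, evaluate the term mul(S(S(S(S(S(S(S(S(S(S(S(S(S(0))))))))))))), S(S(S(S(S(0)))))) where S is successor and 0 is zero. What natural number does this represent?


mul(S^13(0), S^5(0)):
S^13(0) = 13
S^5(0) = 5
13 * 5 = 65

65


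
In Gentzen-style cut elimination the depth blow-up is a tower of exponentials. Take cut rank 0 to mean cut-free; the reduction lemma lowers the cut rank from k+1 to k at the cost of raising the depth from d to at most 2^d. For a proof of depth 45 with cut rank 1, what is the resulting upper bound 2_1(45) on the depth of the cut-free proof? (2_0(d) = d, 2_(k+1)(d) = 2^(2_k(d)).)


Each rank reduction sends depth d to at most 2^d; cut rank r needs r reductions.
2_0(45) = 45
2_1(45) = 2^45 = 35184372088832
Cut-free depth bound = 35184372088832

35184372088832


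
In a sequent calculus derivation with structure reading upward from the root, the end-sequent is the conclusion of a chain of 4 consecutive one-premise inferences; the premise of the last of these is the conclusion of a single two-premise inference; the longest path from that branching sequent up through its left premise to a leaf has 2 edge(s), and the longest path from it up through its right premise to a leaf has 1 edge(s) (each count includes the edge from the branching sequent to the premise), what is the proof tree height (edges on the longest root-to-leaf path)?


Longest path through the left premise: 2 edges (measured from the branching sequent)
Longest path through the right premise: 1 edges
Height of the subtree rooted at the branching sequent: max(2, 1) = 2
The branching sequent sits 4 edges above the root (the chain of one-premise inferences), so height = 2 + 4 = 6

6


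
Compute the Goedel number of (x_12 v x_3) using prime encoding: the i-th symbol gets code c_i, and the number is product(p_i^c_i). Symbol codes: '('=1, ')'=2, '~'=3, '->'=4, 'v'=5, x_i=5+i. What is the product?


Formula: (x_12 v x_3)
Symbol codes: [1, 17, 5, 8, 2]
Primes: [2, 3, 5, 7, 11]
p_1^1 = 2^1 = 2
p_2^17 = 3^17 = 129140163
p_3^5 = 5^5 = 3125
p_4^8 = 7^8 = 5764801
p_5^2 = 11^2 = 121
Product = 563003426481938268750

563003426481938268750


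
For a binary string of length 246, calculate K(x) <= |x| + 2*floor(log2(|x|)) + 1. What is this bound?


floor(log2(246)) = 7
2 * 7 = 14
K(x) <= 246 + 14 + 1 = 261

261


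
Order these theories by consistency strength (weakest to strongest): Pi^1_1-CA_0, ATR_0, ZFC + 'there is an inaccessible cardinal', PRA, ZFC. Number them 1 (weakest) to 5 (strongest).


Ordering by consistency strength:
1. PRA
2. ATR_0
3. Pi^1_1-CA_0
4. ZFC
5. ZFC + 'there is an inaccessible cardinal'


Pi^1_1-CA_0=3, ATR_0=2, ZFC + 'there is an inaccessible cardinal'=5, PRA=1, ZFC=4


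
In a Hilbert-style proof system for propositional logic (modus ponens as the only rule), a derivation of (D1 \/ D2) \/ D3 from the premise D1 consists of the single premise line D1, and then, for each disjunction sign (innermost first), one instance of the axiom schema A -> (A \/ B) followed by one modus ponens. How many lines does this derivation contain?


Building the left-nested 3-ary disjunction from D1:
- 1 premise line (D1)
- 3 disjuncts means 2 disjunction signs; each needs 1 axiom instance + 1 MP = 2 lines: 2 * 2 = 4
Total = 1 + 4 = 5 lines.

5


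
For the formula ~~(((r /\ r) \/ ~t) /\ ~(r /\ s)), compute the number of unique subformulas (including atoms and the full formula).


Formula: ~~(((r /\ r) \/ ~t) /\ ~(r /\ s))
Subformulas found:
  1. s
  2. r
  3. t
  4. ~t
  5. (r /\ r)
  6. (r /\ s)
  7. ~(r /\ s)
  8. ((r /\ r) \/ ~t)
  9. (((r /\ r) \/ ~t) /\ ~(r /\ s))
  10. ~(((r /\ r) \/ ~t) /\ ~(r /\ s))
  11. ~~(((r /\ r) \/ ~t) /\ ~(r /\ s))
Total distinct subformulas = 11

11


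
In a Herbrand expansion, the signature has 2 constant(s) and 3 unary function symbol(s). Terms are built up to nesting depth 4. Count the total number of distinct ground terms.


Herbrand terms by depth:
Depth 0: 2 constants
Depth 1: 6 new terms (running total: 8)
Depth 2: 18 new terms (running total: 26)
Depth 3: 54 new terms (running total: 80)
Depth 4: 162 new terms (running total: 242)
Total distinct ground terms = 242

242


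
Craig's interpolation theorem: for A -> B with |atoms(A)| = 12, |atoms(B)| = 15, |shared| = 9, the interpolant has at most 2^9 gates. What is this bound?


Shared atoms = 9
Craig interpolant size bound = 2^9
= 512

512


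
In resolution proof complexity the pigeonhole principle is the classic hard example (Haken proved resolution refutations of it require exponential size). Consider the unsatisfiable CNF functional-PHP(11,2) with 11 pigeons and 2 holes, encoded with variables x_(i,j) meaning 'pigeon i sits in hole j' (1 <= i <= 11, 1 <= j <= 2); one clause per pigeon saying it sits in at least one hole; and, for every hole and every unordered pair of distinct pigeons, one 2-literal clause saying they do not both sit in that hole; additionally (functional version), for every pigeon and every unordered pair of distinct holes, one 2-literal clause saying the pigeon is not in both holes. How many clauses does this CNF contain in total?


functional-PHP(11,2): 11 pigeons, 2 holes, 11*2 = 22 variables.
- pigeon clauses: one per pigeon -> 11 clauses
- hole clauses: 2 holes * C(11,2) = 2 * 55 -> 110 clauses
- functional clauses: 11 pigeons * C(2,2) = 11 * 1 -> 11 clauses
Total clauses = 11 + 110 + 11 = 132

132


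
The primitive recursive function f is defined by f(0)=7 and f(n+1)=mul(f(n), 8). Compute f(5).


f(0) = 7
f(1) = mul(f(0), 8) = mul(7, 8) = 56
f(2) = mul(f(1), 8) = mul(56, 8) = 448
f(3) = mul(f(2), 8) = mul(448, 8) = 3584
f(4) = mul(f(3), 8) = mul(3584, 8) = 28672
f(5) = mul(f(4), 8) = mul(28672, 8) = 229376


229376


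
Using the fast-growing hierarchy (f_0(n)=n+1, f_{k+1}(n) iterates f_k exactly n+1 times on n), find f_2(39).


f_2(39) = f_1^40(39)
f_1(m) = 2m + 1.
Iterating: f_1^k(n) = 2^k*(n+1) - 1.
f_2(39) = 2^40*(39+1) - 1 = 1099511627776*40 - 1 = 43980465111039

43980465111039


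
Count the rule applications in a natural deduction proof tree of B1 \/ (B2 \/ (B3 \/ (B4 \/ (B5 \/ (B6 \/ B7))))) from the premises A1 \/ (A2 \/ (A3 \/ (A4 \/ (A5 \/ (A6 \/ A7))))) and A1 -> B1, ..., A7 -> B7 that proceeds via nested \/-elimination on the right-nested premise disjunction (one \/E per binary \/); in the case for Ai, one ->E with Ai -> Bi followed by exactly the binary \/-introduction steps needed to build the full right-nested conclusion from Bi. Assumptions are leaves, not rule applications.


Constructive dilemma with 7 branches, all disjunctions right-nested:
- \/E: the premise has 6 binary \/, each eliminated once: 6 nodes.
- ->E: one per case (Ai with Ai -> Bi gives Bi): 7 nodes.
- \/I: in case i < n, Bi needs 1 step to form Bi \/ (B(i+1) \/ ...) and then i-1 steps to prepend B(i-1), ..., B1, i.e. i steps; in case i = n, B7 needs 6 prepend steps.
  \/I total = (1 + 2 + ... + 6) + 6 = 21 + 6 = 27 nodes.
Total = 6 + 7 + 27 = 40

40


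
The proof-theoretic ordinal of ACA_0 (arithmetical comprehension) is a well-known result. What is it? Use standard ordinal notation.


The proof-theoretic ordinal of ACA_0 (arithmetical comprehension) is a standard result in ordinal analysis.
This ordinal is the supremum of order types of primitive recursive well-orderings
that the theory can prove to be well-ordered.
For ACA_0 (arithmetical comprehension), the proof-theoretic ordinal is epsilon_0.

epsilon_0


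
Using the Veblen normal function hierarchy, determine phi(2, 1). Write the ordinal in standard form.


phi(2, 1):
phi(2, beta) = zeta_beta (the beta-th zeta number, fixed point of epsilon).
phi(2, 1) = zeta_1

zeta_1


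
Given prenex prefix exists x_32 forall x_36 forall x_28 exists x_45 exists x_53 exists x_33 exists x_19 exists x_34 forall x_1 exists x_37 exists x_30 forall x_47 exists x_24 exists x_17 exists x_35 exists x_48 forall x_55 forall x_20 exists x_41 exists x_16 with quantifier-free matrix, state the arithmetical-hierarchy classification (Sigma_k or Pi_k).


Leading quantifier is exists, so the class is Sigma.
Number of quantifier blocks = alternations + 1 = 8 + 1 = 9.
Classification: Sigma_9

Sigma_9


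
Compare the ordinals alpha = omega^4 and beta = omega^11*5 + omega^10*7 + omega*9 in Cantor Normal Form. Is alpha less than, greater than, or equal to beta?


Compare term by term from highest exponent:
alpha = omega^4
beta = omega^11*5 + omega^10*7 + omega*9
Term 1: alpha has omega^4*1, beta has omega^11*5
Term 2: alpha has omega^0*0, beta has omega^10*7
Term 3: alpha has omega^0*0, beta has omega^1*9
Result: alpha < beta

alpha < beta


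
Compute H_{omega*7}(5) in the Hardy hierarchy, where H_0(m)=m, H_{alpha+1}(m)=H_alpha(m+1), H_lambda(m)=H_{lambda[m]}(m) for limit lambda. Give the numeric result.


H_{omega*7}(5):
For the Hardy hierarchy, H_{omega*k}(n) = 2^k * n.
2^7 = 128.
128 * 5 = 640

640


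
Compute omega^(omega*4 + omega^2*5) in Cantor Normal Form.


omega^(omega*4 + omega^2*5):
In ordinal addition a term is absorbed by a following term of strictly larger exponent: 1 < 2, so omega*4 + omega^2*5 = omega^2*5.
omega raised to a CNF ordinal is a single CNF term: Result = omega^(omega^2*5)

omega^(omega^2*5)


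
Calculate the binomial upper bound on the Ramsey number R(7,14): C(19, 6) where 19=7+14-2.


R(7,14) <= C(7+14-2, 7-1) = C(19, 6)
C(19, 6) = 19! / (6! * 13!)
= 27132

27132


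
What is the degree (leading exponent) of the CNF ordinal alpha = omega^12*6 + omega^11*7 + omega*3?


CNF: omega^12*6 + omega^11*7 + omega*3
The leading term is omega^12*6, which has exponent 12.

12


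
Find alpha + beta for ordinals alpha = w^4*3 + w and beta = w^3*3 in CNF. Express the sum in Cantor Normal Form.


Ordinal addition (w^4*3 + w) + w^3*3:
alpha's leading term has exponent 4 > beta's exponent 3, so it survives.
alpha's tail term has exponent 1 < beta's exponent 3, so it is absorbed by beta.
In ordinal addition, any term followed by a strictly larger-exponent term is absorbed.
Result = w^4*3 + w^3*3

w^4*3 + w^3*3


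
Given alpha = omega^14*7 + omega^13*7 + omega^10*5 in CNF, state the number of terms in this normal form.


CNF: omega^14*7 + omega^13*7 + omega^10*5
Count the summands separated by '+':
  term 1: omega^14*7
  term 2: omega^13*7
  term 3: omega^10*5
Total terms = 3

3


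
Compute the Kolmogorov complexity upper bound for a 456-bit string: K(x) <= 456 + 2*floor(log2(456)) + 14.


floor(log2(456)) = 8
2 * 8 = 16
K(x) <= 456 + 16 + 14 = 486

486


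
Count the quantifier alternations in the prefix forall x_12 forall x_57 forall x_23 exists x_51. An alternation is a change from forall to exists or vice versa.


Walk the prefix and count type changes:
  position 1: forall -> forall
  position 2: forall -> forall
  position 3: forall -> exists <-- alternation
Total alternations = 1

1


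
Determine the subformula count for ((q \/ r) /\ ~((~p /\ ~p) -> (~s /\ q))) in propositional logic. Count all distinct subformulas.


Formula: ((q \/ r) /\ ~((~p /\ ~p) -> (~s /\ q)))
Subformulas found:
  1. q
  2. s
  3. r
  4. p
  5. ~p
  6. ~s
  7. (q \/ r)
  8. (~s /\ q)
  9. (~p /\ ~p)
  10. ((~p /\ ~p) -> (~s /\ q))
  11. ~((~p /\ ~p) -> (~s /\ q))
  12. ((q \/ r) /\ ~((~p /\ ~p) -> (~s /\ q)))
Total distinct subformulas = 12

12


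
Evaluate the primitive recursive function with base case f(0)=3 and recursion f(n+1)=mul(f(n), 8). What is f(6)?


f(0) = 3
f(1) = mul(f(0), 8) = mul(3, 8) = 24
f(2) = mul(f(1), 8) = mul(24, 8) = 192
f(3) = mul(f(2), 8) = mul(192, 8) = 1536
f(4) = mul(f(3), 8) = mul(1536, 8) = 12288
f(5) = mul(f(4), 8) = mul(12288, 8) = 98304
f(6) = mul(f(5), 8) = mul(98304, 8) = 786432


786432


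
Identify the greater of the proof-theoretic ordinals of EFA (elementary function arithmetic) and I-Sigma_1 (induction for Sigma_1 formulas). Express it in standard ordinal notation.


Proof-theoretic ordinal of EFA (elementary function arithmetic): omega^3
Proof-theoretic ordinal of I-Sigma_1 (induction for Sigma_1 formulas): omega^omega
Comparing: omega^3 < omega^omega.
The larger ordinal is omega^omega (from I-Sigma_1 (induction for Sigma_1 formulas)).

omega^omega


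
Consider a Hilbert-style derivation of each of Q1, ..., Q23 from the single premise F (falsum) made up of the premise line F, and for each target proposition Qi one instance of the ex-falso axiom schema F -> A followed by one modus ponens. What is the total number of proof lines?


Ex falso, line by line:
- 1 premise line (F)
- 23 targets, each needing 1 axiom instance (F -> Qi) + 1 MP = 2 lines: 2 * 23 = 46
Total = 1 + 46 = 47 lines.

47


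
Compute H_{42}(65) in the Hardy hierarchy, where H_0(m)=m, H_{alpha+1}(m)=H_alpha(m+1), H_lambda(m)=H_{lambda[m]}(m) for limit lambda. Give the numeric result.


H_42(65):
For finite ordinals k, H_k(n) = n + k (each successor step adds 1).
H_42(65) = 65 + 42 = 107

107


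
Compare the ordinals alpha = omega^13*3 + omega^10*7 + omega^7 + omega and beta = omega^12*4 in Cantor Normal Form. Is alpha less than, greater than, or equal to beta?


Compare term by term from highest exponent:
alpha = omega^13*3 + omega^10*7 + omega^7 + omega
beta = omega^12*4
Term 1: alpha has omega^13*3, beta has omega^12*4
Term 2: alpha has omega^10*7, beta has omega^0*0
Term 3: alpha has omega^7*1, beta has omega^0*0
Term 4: alpha has omega^1*1, beta has omega^0*0
Result: alpha > beta

alpha > beta
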